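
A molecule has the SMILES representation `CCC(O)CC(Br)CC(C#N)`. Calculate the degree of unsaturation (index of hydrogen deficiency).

Atom tally by fragment:
  CH3 → C:1 H:3
  CH2 → C:1 H:2
  CH(OH) → C:1 H:2 O:1
  CH2 → C:1 H:2
  CH(Br) → C:1 H:1 Br:1
  CH2 → C:1 H:2
  CH2CN → C:2 H:2 N:1
Element totals:
  C: 8
  H: 14
  Br: 1
  N: 1
  O: 1
Molecular formula: C8H14BrNO.
DoU = (2C + 2 + N − H − X) / 2 = (2·8 + 2 + 1 − 14 − 1) / 2 = 2.

2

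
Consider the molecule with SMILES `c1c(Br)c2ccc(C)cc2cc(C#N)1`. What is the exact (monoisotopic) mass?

Atom tally by fragment:
  naphthalene ring system core → C:10 H:8
  (− 3 ring H displaced by substituents)
  + Br → Br:1
  + CH3 → C:1 H:3
  + CN → C:1 N:1
Element totals:
  C: 12
  H: 8
  Br: 1
  N: 1
Molecular formula: C12H8BrN.
  M = 12(12.0) + 8(1.007825) + 78.918338 + 14.003074
    = 144.000000 + 8.062600 + 78.918338 + 14.003074 = 244.984012

244.9840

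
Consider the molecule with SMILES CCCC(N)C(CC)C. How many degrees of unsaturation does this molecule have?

Atom tally by fragment:
  CH3 → C:1 H:3
  CH2 → C:1 H:2
  CH2 → C:1 H:2
  CH(NH2) → C:1 H:3 N:1
  CH(C2H5) → C:3 H:6
  CH3 → C:1 H:3
Element totals:
  C: 8
  H: 19
  N: 1
Molecular formula: C8H19N.
DoU = (2C + 2 + N − H − X) / 2 = (2·8 + 2 + 1 − 19 − 0) / 2 = 0.

0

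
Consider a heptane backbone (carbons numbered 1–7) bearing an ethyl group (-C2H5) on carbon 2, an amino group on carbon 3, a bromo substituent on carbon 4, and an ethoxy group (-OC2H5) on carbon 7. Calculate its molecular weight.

Atom tally by fragment:
  CH3 → C:1 H:3
  CH(C2H5) → C:3 H:6
  CH(NH2) → C:1 H:3 N:1
  CH(Br) → C:1 H:1 Br:1
  CH2 → C:1 H:2
  CH2 → C:1 H:2
  CH2OC2H5 → C:3 H:7 O:1
Element totals:
  C: 11
  H: 24
  Br: 1
  N: 1
  O: 1
Molecular formula: C11H24BrNO.
  M = 11(12.011) + 24(1.008) + 79.904 + 14.007 + 15.999
    = 132.121 + 24.192 + 79.904 + 14.007 + 15.999 = 266.223

266.22 g/mol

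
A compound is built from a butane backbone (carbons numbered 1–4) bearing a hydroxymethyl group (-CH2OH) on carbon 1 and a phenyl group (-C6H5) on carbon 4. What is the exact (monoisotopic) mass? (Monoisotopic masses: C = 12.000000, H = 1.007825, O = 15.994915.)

164.1201

Atom tally by fragment:
  HOCH2CH2 → C:2 H:5 O:1
  CH2 → C:1 H:2
  CH2 → C:1 H:2
  CH2C6H5 → C:7 H:7
Element totals:
  C: 11
  H: 16
  O: 1
Molecular formula: C11H16O.
  M = 11(12.0) + 16(1.007825) + 15.994915
    = 132.000000 + 16.125200 + 15.994915 = 164.120115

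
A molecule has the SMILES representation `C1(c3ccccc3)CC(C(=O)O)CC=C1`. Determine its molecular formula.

C13H14O2

Atom tally by fragment:
  cyclohexene ring core → C:6 H:10
  (− 2 ring H displaced by substituents)
  + C6H5 → C:6 H:5
  + COOH → C:1 H:1 O:2
Element totals:
  C: 13
  H: 14
  O: 2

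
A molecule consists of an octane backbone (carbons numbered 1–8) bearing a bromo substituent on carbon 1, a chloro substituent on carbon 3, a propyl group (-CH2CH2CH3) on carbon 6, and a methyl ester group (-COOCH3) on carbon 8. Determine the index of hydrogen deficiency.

Atom tally by fragment:
  BrCH2 → C:1 H:2 Br:1
  CH2 → C:1 H:2
  CH(Cl) → C:1 H:1 Cl:1
  CH2 → C:1 H:2
  CH2 → C:1 H:2
  CH(CH2CH2CH3) → C:4 H:8
  CH2 → C:1 H:2
  CH2COOCH3 → C:3 H:5 O:2
Element totals:
  C: 13
  H: 24
  Br: 1
  Cl: 1
  O: 2
Molecular formula: C13H24BrClO2.
DoU = (2C + 2 + N − H − X) / 2 = (2·13 + 2 + 0 − 24 − 2) / 2 = 1.

1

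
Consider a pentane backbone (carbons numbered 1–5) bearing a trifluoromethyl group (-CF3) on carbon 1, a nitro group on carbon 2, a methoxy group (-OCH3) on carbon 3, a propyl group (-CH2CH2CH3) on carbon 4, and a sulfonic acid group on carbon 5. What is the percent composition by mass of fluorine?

Atom tally by fragment:
  F3CCH2 → C:2 H:2 F:3
  CH(NO2) → C:1 H:1 N:1 O:2
  CH(OCH3) → C:2 H:4 O:1
  CH(CH2CH2CH3) → C:4 H:8
  CH2SO3H → C:1 H:3 S:1 O:3
Element totals:
  C: 10
  H: 18
  F: 3
  N: 1
  O: 6
  S: 1
Molecular formula: C10H18F3NO6S.
Molar mass = 337.309 g/mol.
Mass from F: 3 × 18.998 = 56.994 g/mol.
%F = 56.994 / 337.309 × 100 = 16.90%.

16.90%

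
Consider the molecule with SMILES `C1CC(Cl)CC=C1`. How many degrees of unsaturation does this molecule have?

2

Atom tally by fragment:
  cyclohexene ring core → C:6 H:10
  (− 1 ring H displaced by substituents)
  + Cl → Cl:1
Element totals:
  C: 6
  H: 9
  Cl: 1
Molecular formula: C6H9Cl.
DoU = (2C + 2 + N − H − X) / 2 = (2·6 + 2 + 0 − 9 − 1) / 2 = 2.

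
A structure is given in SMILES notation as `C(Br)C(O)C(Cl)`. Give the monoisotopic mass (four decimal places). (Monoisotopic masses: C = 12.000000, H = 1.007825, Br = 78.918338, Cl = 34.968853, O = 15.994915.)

Atom tally by fragment:
  BrCH2 → C:1 H:2 Br:1
  CH(OH) → C:1 H:2 O:1
  CH2Cl → C:1 H:2 Cl:1
Element totals:
  C: 3
  H: 6
  Br: 1
  Cl: 1
  O: 1
Molecular formula: C3H6BrClO.
  M = 3(12.0) + 6(1.007825) + 78.918338 + 34.968853 + 15.994915
    = 36.000000 + 6.046950 + 78.918338 + 34.968853 + 15.994915 = 171.929056

171.9291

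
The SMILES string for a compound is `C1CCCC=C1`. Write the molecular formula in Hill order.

Atom tally by fragment:
  cyclohexene ring core → C:6 H:10
Element totals:
  C: 6
  H: 10

C6H10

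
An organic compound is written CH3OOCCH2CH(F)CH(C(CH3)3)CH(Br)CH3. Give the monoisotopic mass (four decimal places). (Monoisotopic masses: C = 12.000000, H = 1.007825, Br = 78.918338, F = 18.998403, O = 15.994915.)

Atom tally by fragment:
  CH3OOCCH2 → C:3 H:5 O:2
  CH(F) → C:1 H:1 F:1
  CH(C(CH3)3) → C:5 H:10
  CH(Br) → C:1 H:1 Br:1
  CH3 → C:1 H:3
Element totals:
  C: 11
  H: 20
  Br: 1
  F: 1
  O: 2
Molecular formula: C11H20BrFO2.
  M = 11(12.0) + 20(1.007825) + 78.918338 + 18.998403 + 2(15.994915)
    = 132.000000 + 20.156500 + 78.918338 + 18.998403 + 31.989830 = 282.063071

282.0631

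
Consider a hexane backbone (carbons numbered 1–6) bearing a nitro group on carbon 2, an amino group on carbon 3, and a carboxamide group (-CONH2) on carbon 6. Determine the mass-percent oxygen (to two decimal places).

Atom tally by fragment:
  CH3 → C:1 H:3
  CH(NO2) → C:1 H:1 N:1 O:2
  CH(NH2) → C:1 H:3 N:1
  CH2 → C:1 H:2
  CH2 → C:1 H:2
  CH2CONH2 → C:2 H:4 O:1 N:1
Element totals:
  C: 7
  H: 15
  N: 3
  O: 3
Molecular formula: C7H15N3O3.
Molar mass = 189.215 g/mol.
Mass from O: 3 × 15.999 = 47.997 g/mol.
%O = 47.997 / 189.215 × 100 = 25.37%.

25.37%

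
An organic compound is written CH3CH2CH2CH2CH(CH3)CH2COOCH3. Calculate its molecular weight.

158.24 g/mol

Atom tally by fragment:
  CH3 → C:1 H:3
  CH2 → C:1 H:2
  CH2 → C:1 H:2
  CH2 → C:1 H:2
  CH(CH3) → C:2 H:4
  CH2COOCH3 → C:3 H:5 O:2
Element totals:
  C: 9
  H: 18
  O: 2
Molecular formula: C9H18O2.
  M = 9(12.011) + 18(1.008) + 2(15.999)
    = 108.099 + 18.144 + 31.998 = 158.241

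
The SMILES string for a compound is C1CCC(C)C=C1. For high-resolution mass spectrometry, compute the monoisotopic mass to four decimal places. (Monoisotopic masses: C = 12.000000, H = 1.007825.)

Atom tally by fragment:
  cyclohexene ring core → C:6 H:10
  (− 1 ring H displaced by substituents)
  + CH3 → C:1 H:3
Element totals:
  C: 7
  H: 12
Molecular formula: C7H12.
  M = 7(12.0) + 12(1.007825)
    = 84.000000 + 12.093900 = 96.093900

96.0939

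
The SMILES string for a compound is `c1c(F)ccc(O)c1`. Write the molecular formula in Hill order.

Atom tally by fragment:
  benzene ring core → C:6 H:6
  (− 2 ring H displaced by substituents)
  + F → F:1
  + OH → O:1 H:1
Element totals:
  C: 6
  H: 5
  F: 1
  O: 1

C6H5FO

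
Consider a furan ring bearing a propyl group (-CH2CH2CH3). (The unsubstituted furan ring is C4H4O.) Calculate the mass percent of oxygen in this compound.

14.52%

Atom tally by fragment:
  furan ring core → C:4 H:4 O:1
  (− 1 ring H displaced by substituents)
  + CH2CH2CH3 → C:3 H:7
Element totals:
  C: 7
  H: 10
  O: 1
Molecular formula: C7H10O.
Molar mass = 110.156 g/mol.
Mass from O: 1 × 15.999 = 15.999 g/mol.
%O = 15.999 / 110.156 × 100 = 14.52%.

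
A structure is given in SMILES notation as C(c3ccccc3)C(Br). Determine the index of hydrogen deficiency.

Atom tally by fragment:
  C6H5CH2 → C:7 H:7
  CH2Br → C:1 H:2 Br:1
Element totals:
  C: 8
  H: 9
  Br: 1
Molecular formula: C8H9Br.
DoU = (2C + 2 + N − H − X) / 2 = (2·8 + 2 + 0 − 9 − 1) / 2 = 4.

4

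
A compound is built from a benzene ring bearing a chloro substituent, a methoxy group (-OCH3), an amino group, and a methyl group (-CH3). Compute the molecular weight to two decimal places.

Atom tally by fragment:
  benzene ring core → C:6 H:6
  (− 4 ring H displaced by substituents)
  + Cl → Cl:1
  + OCH3 → C:1 H:3 O:1
  + NH2 → N:1 H:2
  + CH3 → C:1 H:3
Element totals:
  C: 8
  H: 10
  Cl: 1
  N: 1
  O: 1
Molecular formula: C8H10ClNO.
  M = 8(12.011) + 10(1.008) + 35.45 + 14.007 + 15.999
    = 96.088 + 10.080 + 35.450 + 14.007 + 15.999 = 171.624

171.62 g/mol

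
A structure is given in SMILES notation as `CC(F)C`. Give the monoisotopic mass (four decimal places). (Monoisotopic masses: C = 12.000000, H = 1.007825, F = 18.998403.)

62.0532

Atom tally by fragment:
  CH3 → C:1 H:3
  CH(F) → C:1 H:1 F:1
  CH3 → C:1 H:3
Element totals:
  C: 3
  H: 7
  F: 1
Molecular formula: C3H7F.
  M = 3(12.0) + 7(1.007825) + 18.998403
    = 36.000000 + 7.054775 + 18.998403 = 62.053178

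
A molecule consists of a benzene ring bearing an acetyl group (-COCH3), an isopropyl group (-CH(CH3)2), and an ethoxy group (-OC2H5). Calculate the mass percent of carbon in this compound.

75.69%

Atom tally by fragment:
  benzene ring core → C:6 H:6
  (− 3 ring H displaced by substituents)
  + COCH3 → C:2 H:3 O:1
  + CH(CH3)2 → C:3 H:7
  + OC2H5 → C:2 H:5 O:1
Element totals:
  C: 13
  H: 18
  O: 2
Molecular formula: C13H18O2.
Molar mass = 206.285 g/mol.
Mass from C: 13 × 12.011 = 156.143 g/mol.
%C = 156.143 / 206.285 × 100 = 75.69%.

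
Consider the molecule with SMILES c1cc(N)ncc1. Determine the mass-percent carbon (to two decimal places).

Atom tally by fragment:
  pyridine ring core → C:5 H:5 N:1
  (− 1 ring H displaced by substituents)
  + NH2 → N:1 H:2
Element totals:
  C: 5
  H: 6
  N: 2
Molecular formula: C5H6N2.
Molar mass = 94.117 g/mol.
Mass from C: 5 × 12.011 = 60.055 g/mol.
%C = 60.055 / 94.117 × 100 = 63.81%.

63.81%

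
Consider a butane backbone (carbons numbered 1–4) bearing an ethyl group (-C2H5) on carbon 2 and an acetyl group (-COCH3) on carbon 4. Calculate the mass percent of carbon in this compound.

74.94%

Atom tally by fragment:
  CH3 → C:1 H:3
  CH(C2H5) → C:3 H:6
  CH2 → C:1 H:2
  CH2COCH3 → C:3 H:5 O:1
Element totals:
  C: 8
  H: 16
  O: 1
Molecular formula: C8H16O.
Molar mass = 128.215 g/mol.
Mass from C: 8 × 12.011 = 96.088 g/mol.
%C = 96.088 / 128.215 × 100 = 74.94%.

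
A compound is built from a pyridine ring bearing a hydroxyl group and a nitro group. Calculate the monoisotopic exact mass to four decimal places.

140.0222

Atom tally by fragment:
  pyridine ring core → C:5 H:5 N:1
  (− 2 ring H displaced by substituents)
  + OH → O:1 H:1
  + NO2 → N:1 O:2
Element totals:
  C: 5
  H: 4
  N: 2
  O: 3
Molecular formula: C5H4N2O3.
  M = 5(12.0) + 4(1.007825) + 2(14.003074) + 3(15.994915)
    = 60.000000 + 4.031300 + 28.006148 + 47.984745 = 140.022193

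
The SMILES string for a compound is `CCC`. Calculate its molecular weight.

44.10 g/mol

Atom tally by fragment:
  CH3 → C:1 H:3
  CH2 → C:1 H:2
  CH3 → C:1 H:3
Element totals:
  C: 3
  H: 8
Molecular formula: C3H8.
  M = 3(12.011) + 8(1.008)
    = 36.033 + 8.064 = 44.097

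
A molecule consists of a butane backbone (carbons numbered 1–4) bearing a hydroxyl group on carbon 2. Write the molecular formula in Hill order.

C4H10O

Atom tally by fragment:
  CH3 → C:1 H:3
  CH(OH) → C:1 H:2 O:1
  CH2 → C:1 H:2
  CH3 → C:1 H:3
Element totals:
  C: 4
  H: 10
  O: 1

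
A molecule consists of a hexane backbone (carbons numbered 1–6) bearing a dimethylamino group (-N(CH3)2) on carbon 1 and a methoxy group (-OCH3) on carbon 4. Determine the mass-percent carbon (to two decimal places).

Atom tally by fragment:
  (CH3)2NCH2 → C:3 H:8 N:1
  CH2 → C:1 H:2
  CH2 → C:1 H:2
  CH(OCH3) → C:2 H:4 O:1
  CH2 → C:1 H:2
  CH3 → C:1 H:3
Element totals:
  C: 9
  H: 21
  N: 1
  O: 1
Molecular formula: C9H21NO.
Molar mass = 159.273 g/mol.
Mass from C: 9 × 12.011 = 108.099 g/mol.
%C = 108.099 / 159.273 × 100 = 67.87%.

67.87%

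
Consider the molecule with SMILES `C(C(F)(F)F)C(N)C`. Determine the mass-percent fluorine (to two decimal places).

44.84%

Atom tally by fragment:
  F3CCH2 → C:2 H:2 F:3
  CH(NH2) → C:1 H:3 N:1
  CH3 → C:1 H:3
Element totals:
  C: 4
  H: 8
  F: 3
  N: 1
Molecular formula: C4H8F3N.
Molar mass = 127.109 g/mol.
Mass from F: 3 × 18.998 = 56.994 g/mol.
%F = 56.994 / 127.109 × 100 = 44.84%.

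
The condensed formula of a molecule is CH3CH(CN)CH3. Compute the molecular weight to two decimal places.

Atom tally by fragment:
  CH3 → C:1 H:3
  CH(CN) → C:2 H:1 N:1
  CH3 → C:1 H:3
Element totals:
  C: 4
  H: 7
  N: 1
Molecular formula: C4H7N.
  M = 4(12.011) + 7(1.008) + 14.007
    = 48.044 + 7.056 + 14.007 = 69.107

69.11 g/mol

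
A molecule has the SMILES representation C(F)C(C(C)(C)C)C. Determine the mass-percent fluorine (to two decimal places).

Atom tally by fragment:
  FCH2 → C:1 H:2 F:1
  CH(C(CH3)3) → C:5 H:10
  CH3 → C:1 H:3
Element totals:
  C: 7
  H: 15
  F: 1
Molecular formula: C7H15F.
Molar mass = 118.195 g/mol.
Mass from F: 1 × 18.998 = 18.998 g/mol.
%F = 18.998 / 118.195 × 100 = 16.07%.

16.07%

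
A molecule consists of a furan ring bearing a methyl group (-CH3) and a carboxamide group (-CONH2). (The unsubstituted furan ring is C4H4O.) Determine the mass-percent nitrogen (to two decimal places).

Atom tally by fragment:
  furan ring core → C:4 H:4 O:1
  (− 2 ring H displaced by substituents)
  + CH3 → C:1 H:3
  + CONH2 → C:1 H:2 O:1 N:1
Element totals:
  C: 6
  H: 7
  N: 1
  O: 2
Molecular formula: C6H7NO2.
Molar mass = 125.127 g/mol.
Mass from N: 1 × 14.007 = 14.007 g/mol.
%N = 14.007 / 125.127 × 100 = 11.19%.

11.19%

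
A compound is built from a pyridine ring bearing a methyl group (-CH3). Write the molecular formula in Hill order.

C6H7N

Atom tally by fragment:
  pyridine ring core → C:5 H:5 N:1
  (− 1 ring H displaced by substituents)
  + CH3 → C:1 H:3
Element totals:
  C: 6
  H: 7
  N: 1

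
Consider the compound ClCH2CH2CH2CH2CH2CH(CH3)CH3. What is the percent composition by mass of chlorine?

Element totals:
  C: 8
  H: 17
  Cl: 1
Molecular formula: C8H17Cl.
Molar mass = 148.674 g/mol.
Mass from Cl: 1 × 35.45 = 35.450 g/mol.
%Cl = 35.450 / 148.674 × 100 = 23.84%.

23.84%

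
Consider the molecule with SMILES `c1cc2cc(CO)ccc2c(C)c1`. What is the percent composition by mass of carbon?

83.69%

Atom tally by fragment:
  naphthalene ring system core → C:10 H:8
  (− 2 ring H displaced by substituents)
  + CH2OH → C:1 H:3 O:1
  + CH3 → C:1 H:3
Element totals:
  C: 12
  H: 12
  O: 1
Molecular formula: C12H12O.
Molar mass = 172.227 g/mol.
Mass from C: 12 × 12.011 = 144.132 g/mol.
%C = 144.132 / 172.227 × 100 = 83.69%.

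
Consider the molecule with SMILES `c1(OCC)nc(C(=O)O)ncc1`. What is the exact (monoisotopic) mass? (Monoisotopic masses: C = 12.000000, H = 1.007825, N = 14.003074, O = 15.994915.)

Atom tally by fragment:
  pyrimidine ring core → C:4 H:4 N:2
  (− 2 ring H displaced by substituents)
  + OC2H5 → C:2 H:5 O:1
  + COOH → C:1 H:1 O:2
Element totals:
  C: 7
  H: 8
  N: 2
  O: 3
Molecular formula: C7H8N2O3.
  M = 7(12.0) + 8(1.007825) + 2(14.003074) + 3(15.994915)
    = 84.000000 + 8.062600 + 28.006148 + 47.984745 = 168.053493

168.0535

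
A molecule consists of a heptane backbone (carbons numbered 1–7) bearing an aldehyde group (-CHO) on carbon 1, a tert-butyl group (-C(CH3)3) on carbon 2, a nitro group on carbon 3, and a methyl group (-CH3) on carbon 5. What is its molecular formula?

Atom tally by fragment:
  OHCCH2 → C:2 H:3 O:1
  CH(C(CH3)3) → C:5 H:10
  CH(NO2) → C:1 H:1 N:1 O:2
  CH2 → C:1 H:2
  CH(CH3) → C:2 H:4
  CH2 → C:1 H:2
  CH3 → C:1 H:3
Element totals:
  C: 13
  H: 25
  N: 1
  O: 3

C13H25NO3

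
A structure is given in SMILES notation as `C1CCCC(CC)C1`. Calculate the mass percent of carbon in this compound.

Atom tally by fragment:
  cyclohexane ring core → C:6 H:12
  (− 1 ring H displaced by substituents)
  + C2H5 → C:2 H:5
Element totals:
  C: 8
  H: 16
Molecular formula: C8H16.
Molar mass = 112.216 g/mol.
Mass from C: 8 × 12.011 = 96.088 g/mol.
%C = 96.088 / 112.216 × 100 = 85.63%.

85.63%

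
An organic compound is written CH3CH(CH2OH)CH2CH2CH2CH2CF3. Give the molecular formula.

C8H15F3O

Atom tally by fragment:
  CH3 → C:1 H:3
  CH(CH2OH) → C:2 H:4 O:1
  CH2 → C:1 H:2
  CH2 → C:1 H:2
  CH2 → C:1 H:2
  CH2CF3 → C:2 H:2 F:3
Element totals:
  C: 8
  H: 15
  F: 3
  O: 1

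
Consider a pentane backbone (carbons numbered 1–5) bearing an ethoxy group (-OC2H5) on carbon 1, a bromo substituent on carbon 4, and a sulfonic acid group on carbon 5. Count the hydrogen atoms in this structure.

15

Atom tally by fragment:
  C2H5OCH2 → C:3 H:7 O:1
  CH2 → C:1 H:2
  CH2 → C:1 H:2
  CH(Br) → C:1 H:1 Br:1
  CH2SO3H → C:1 H:3 S:1 O:3
Element totals:
  C: 7
  H: 15
  Br: 1
  O: 4
  S: 1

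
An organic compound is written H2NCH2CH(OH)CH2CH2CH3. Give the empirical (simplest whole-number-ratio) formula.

C5H13NO

Atom tally by fragment:
  H2NCH2 → C:1 H:4 N:1
  CH(OH) → C:1 H:2 O:1
  CH2 → C:1 H:2
  CH2 → C:1 H:2
  CH3 → C:1 H:3
Element totals:
  C: 5
  H: 13
  N: 1
  O: 1
Molecular formula: C5H13NO.
gcd of subscripts (5, 13, 1, 1) = 1, so the empirical formula equals the molecular formula.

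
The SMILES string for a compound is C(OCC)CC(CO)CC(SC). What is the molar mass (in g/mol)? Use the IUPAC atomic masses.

192.32 g/mol

Atom tally by fragment:
  C2H5OCH2 → C:3 H:7 O:1
  CH2 → C:1 H:2
  CH(CH2OH) → C:2 H:4 O:1
  CH2 → C:1 H:2
  CH2SCH3 → C:2 H:5 S:1
Element totals:
  C: 9
  H: 20
  O: 2
  S: 1
Molecular formula: C9H20O2S.
  M = 9(12.011) + 20(1.008) + 2(15.999) + 32.06
    = 108.099 + 20.160 + 31.998 + 32.060 = 192.317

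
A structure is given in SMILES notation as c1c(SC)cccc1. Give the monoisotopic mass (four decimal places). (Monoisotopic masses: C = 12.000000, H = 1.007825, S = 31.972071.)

124.0347

Atom tally by fragment:
  benzene ring core → C:6 H:6
  (− 1 ring H displaced by substituents)
  + SCH3 → C:1 H:3 S:1
Element totals:
  C: 7
  H: 8
  S: 1
Molecular formula: C7H8S.
  M = 7(12.0) + 8(1.007825) + 31.972071
    = 84.000000 + 8.062600 + 31.972071 = 124.034671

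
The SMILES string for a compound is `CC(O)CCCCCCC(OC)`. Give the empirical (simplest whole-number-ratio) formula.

Atom tally by fragment:
  CH3 → C:1 H:3
  CH(OH) → C:1 H:2 O:1
  CH2 → C:1 H:2
  CH2 → C:1 H:2
  CH2 → C:1 H:2
  CH2 → C:1 H:2
  CH2 → C:1 H:2
  CH2 → C:1 H:2
  CH2OCH3 → C:2 H:5 O:1
Element totals:
  C: 10
  H: 22
  O: 2
Molecular formula: C10H22O2.
gcd of subscripts = 2; dividing each by 2:
  C: 10/2 = 5
  H: 22/2 = 11
  O: 2/2 = 1

C5H11O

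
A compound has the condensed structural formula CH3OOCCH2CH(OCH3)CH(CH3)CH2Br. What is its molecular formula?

Element totals:
  C: 8
  H: 15
  Br: 1
  O: 3

C8H15BrO3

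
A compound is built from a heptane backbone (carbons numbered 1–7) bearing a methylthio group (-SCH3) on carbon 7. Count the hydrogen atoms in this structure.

18

Atom tally by fragment:
  CH3 → C:1 H:3
  CH2 → C:1 H:2
  CH2 → C:1 H:2
  CH2 → C:1 H:2
  CH2 → C:1 H:2
  CH2 → C:1 H:2
  CH2SCH3 → C:2 H:5 S:1
Element totals:
  C: 8
  H: 18
  S: 1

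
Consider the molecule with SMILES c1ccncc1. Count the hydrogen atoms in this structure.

5

Atom tally by fragment:
  pyridine ring core → C:5 H:5 N:1
Element totals:
  C: 5
  H: 5
  N: 1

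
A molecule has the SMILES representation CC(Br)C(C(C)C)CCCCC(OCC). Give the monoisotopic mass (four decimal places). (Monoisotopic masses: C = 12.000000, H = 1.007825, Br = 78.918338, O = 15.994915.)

278.1245

Atom tally by fragment:
  CH3 → C:1 H:3
  CH(Br) → C:1 H:1 Br:1
  CH(CH(CH3)2) → C:4 H:8
  CH2 → C:1 H:2
  CH2 → C:1 H:2
  CH2 → C:1 H:2
  CH2 → C:1 H:2
  CH2OC2H5 → C:3 H:7 O:1
Element totals:
  C: 13
  H: 27
  Br: 1
  O: 1
Molecular formula: C13H27BrO.
  M = 13(12.0) + 27(1.007825) + 78.918338 + 15.994915
    = 156.000000 + 27.211275 + 78.918338 + 15.994915 = 278.124528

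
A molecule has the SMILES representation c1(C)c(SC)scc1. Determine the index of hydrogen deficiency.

3

Atom tally by fragment:
  thiophene ring core → C:4 H:4 S:1
  (− 2 ring H displaced by substituents)
  + CH3 → C:1 H:3
  + SCH3 → C:1 H:3 S:1
Element totals:
  C: 6
  H: 8
  S: 2
Molecular formula: C6H8S2.
DoU = (2C + 2 + N − H − X) / 2 = (2·6 + 2 + 0 − 8 − 0) / 2 = 3.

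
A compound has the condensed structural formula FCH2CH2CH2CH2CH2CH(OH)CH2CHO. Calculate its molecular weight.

Atom tally by fragment:
  FCH2 → C:1 H:2 F:1
  CH2 → C:1 H:2
  CH2 → C:1 H:2
  CH2 → C:1 H:2
  CH2 → C:1 H:2
  CH(OH) → C:1 H:2 O:1
  CH2CHO → C:2 H:3 O:1
Element totals:
  C: 8
  H: 15
  F: 1
  O: 2
Molecular formula: C8H15FO2.
  M = 8(12.011) + 15(1.008) + 18.998 + 2(15.999)
    = 96.088 + 15.120 + 18.998 + 31.998 = 162.204

162.20 g/mol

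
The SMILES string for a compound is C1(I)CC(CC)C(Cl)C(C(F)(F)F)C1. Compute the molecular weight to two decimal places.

Atom tally by fragment:
  cyclohexane ring core → C:6 H:12
  (− 4 ring H displaced by substituents)
  + I → I:1
  + C2H5 → C:2 H:5
  + Cl → Cl:1
  + CF3 → C:1 F:3
Element totals:
  C: 9
  H: 13
  Cl: 1
  F: 3
  I: 1
Molecular formula: C9H13ClF3I.
  M = 9(12.011) + 13(1.008) + 35.45 + 3(18.998) + 126.904
    = 108.099 + 13.104 + 35.450 + 56.994 + 126.904 = 340.551

340.55 g/mol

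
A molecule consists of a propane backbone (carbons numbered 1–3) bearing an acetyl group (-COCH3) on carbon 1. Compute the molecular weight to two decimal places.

86.13 g/mol

Atom tally by fragment:
  CH3COCH2 → C:3 H:5 O:1
  CH2 → C:1 H:2
  CH3 → C:1 H:3
Element totals:
  C: 5
  H: 10
  O: 1
Molecular formula: C5H10O.
  M = 5(12.011) + 10(1.008) + 15.999
    = 60.055 + 10.080 + 15.999 = 86.134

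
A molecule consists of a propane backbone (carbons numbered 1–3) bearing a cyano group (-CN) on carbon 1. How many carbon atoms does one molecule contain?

Atom tally by fragment:
  NCCH2 → C:2 H:2 N:1
  CH2 → C:1 H:2
  CH3 → C:1 H:3
Element totals:
  C: 4
  H: 7
  N: 1

4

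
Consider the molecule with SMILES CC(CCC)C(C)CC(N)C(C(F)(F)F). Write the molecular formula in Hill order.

Atom tally by fragment:
  CH3 → C:1 H:3
  CH(CH2CH2CH3) → C:4 H:8
  CH(CH3) → C:2 H:4
  CH2 → C:1 H:2
  CH(NH2) → C:1 H:3 N:1
  CH2CF3 → C:2 H:2 F:3
Element totals:
  C: 11
  H: 22
  F: 3
  N: 1

C11H22F3N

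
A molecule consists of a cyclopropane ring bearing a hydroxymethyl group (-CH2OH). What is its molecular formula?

C4H8O

Atom tally by fragment:
  cyclopropane ring core → C:3 H:6
  (− 1 ring H displaced by substituents)
  + CH2OH → C:1 H:3 O:1
Element totals:
  C: 4
  H: 8
  O: 1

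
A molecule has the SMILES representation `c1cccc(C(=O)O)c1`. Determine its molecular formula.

C7H6O2

Atom tally by fragment:
  benzene ring core → C:6 H:6
  (− 1 ring H displaced by substituents)
  + COOH → C:1 H:1 O:2
Element totals:
  C: 7
  H: 6
  O: 2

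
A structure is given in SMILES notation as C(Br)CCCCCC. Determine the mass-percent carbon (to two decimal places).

Atom tally by fragment:
  BrCH2 → C:1 H:2 Br:1
  CH2 → C:1 H:2
  CH2 → C:1 H:2
  CH2 → C:1 H:2
  CH2 → C:1 H:2
  CH2 → C:1 H:2
  CH3 → C:1 H:3
Element totals:
  C: 7
  H: 15
  Br: 1
Molecular formula: C7H15Br.
Molar mass = 179.101 g/mol.
Mass from C: 7 × 12.011 = 84.077 g/mol.
%C = 84.077 / 179.101 × 100 = 46.94%.

46.94%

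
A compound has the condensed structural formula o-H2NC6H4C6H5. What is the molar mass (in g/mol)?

Element totals:
  C: 12
  H: 11
  N: 1
Molecular formula: C12H11N.
  M = 12(12.011) + 11(1.008) + 14.007
    = 144.132 + 11.088 + 14.007 = 169.227

169.23 g/mol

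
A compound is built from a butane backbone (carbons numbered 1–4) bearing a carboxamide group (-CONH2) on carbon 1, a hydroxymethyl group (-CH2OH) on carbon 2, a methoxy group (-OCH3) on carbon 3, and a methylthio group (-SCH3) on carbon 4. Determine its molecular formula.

C8H17NO3S

Atom tally by fragment:
  H2NOCCH2 → C:2 H:4 O:1 N:1
  CH(CH2OH) → C:2 H:4 O:1
  CH(OCH3) → C:2 H:4 O:1
  CH2SCH3 → C:2 H:5 S:1
Element totals:
  C: 8
  H: 17
  N: 1
  O: 3
  S: 1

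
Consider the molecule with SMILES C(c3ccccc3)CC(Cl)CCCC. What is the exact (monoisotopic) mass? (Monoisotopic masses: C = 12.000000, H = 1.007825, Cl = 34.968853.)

210.1175

Atom tally by fragment:
  C6H5CH2 → C:7 H:7
  CH2 → C:1 H:2
  CH(Cl) → C:1 H:1 Cl:1
  CH2 → C:1 H:2
  CH2 → C:1 H:2
  CH2 → C:1 H:2
  CH3 → C:1 H:3
Element totals:
  C: 13
  H: 19
  Cl: 1
Molecular formula: C13H19Cl.
  M = 13(12.0) + 19(1.007825) + 34.968853
    = 156.000000 + 19.148675 + 34.968853 = 210.117528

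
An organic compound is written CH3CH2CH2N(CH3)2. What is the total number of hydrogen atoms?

Atom tally by fragment:
  CH3 → C:1 H:3
  CH2 → C:1 H:2
  CH2N(CH3)2 → C:3 H:8 N:1
Element totals:
  C: 5
  H: 13
  N: 1

13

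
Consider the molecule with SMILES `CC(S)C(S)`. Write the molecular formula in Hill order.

C3H8S2

Atom tally by fragment:
  CH3 → C:1 H:3
  CH(SH) → C:1 H:2 S:1
  CH2SH → C:1 H:3 S:1
Element totals:
  C: 3
  H: 8
  S: 2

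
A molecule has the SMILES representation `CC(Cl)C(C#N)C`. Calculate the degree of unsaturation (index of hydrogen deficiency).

Atom tally by fragment:
  CH3 → C:1 H:3
  CH(Cl) → C:1 H:1 Cl:1
  CH(CN) → C:2 H:1 N:1
  CH3 → C:1 H:3
Element totals:
  C: 5
  H: 8
  Cl: 1
  N: 1
Molecular formula: C5H8ClN.
DoU = (2C + 2 + N − H − X) / 2 = (2·5 + 2 + 1 − 8 − 1) / 2 = 2.

2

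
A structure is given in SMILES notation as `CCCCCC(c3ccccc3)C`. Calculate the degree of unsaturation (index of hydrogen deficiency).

4

Atom tally by fragment:
  CH3 → C:1 H:3
  CH2 → C:1 H:2
  CH2 → C:1 H:2
  CH2 → C:1 H:2
  CH2 → C:1 H:2
  CH(C6H5) → C:7 H:6
  CH3 → C:1 H:3
Element totals:
  C: 13
  H: 20
Molecular formula: C13H20.
DoU = (2C + 2 + N − H − X) / 2 = (2·13 + 2 + 0 − 20 − 0) / 2 = 4.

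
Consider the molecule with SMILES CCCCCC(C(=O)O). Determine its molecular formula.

C7H14O2

Atom tally by fragment:
  CH3 → C:1 H:3
  CH2 → C:1 H:2
  CH2 → C:1 H:2
  CH2 → C:1 H:2
  CH2 → C:1 H:2
  CH2COOH → C:2 H:3 O:2
Element totals:
  C: 7
  H: 14
  O: 2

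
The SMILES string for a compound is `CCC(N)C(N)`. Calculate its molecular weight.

Atom tally by fragment:
  CH3 → C:1 H:3
  CH2 → C:1 H:2
  CH(NH2) → C:1 H:3 N:1
  CH2NH2 → C:1 H:4 N:1
Element totals:
  C: 4
  H: 12
  N: 2
Molecular formula: C4H12N2.
  M = 4(12.011) + 12(1.008) + 2(14.007)
    = 48.044 + 12.096 + 28.014 = 88.154

88.15 g/mol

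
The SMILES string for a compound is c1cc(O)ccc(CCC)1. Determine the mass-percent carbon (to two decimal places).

Atom tally by fragment:
  benzene ring core → C:6 H:6
  (− 2 ring H displaced by substituents)
  + OH → O:1 H:1
  + CH2CH2CH3 → C:3 H:7
Element totals:
  C: 9
  H: 12
  O: 1
Molecular formula: C9H12O.
Molar mass = 136.194 g/mol.
Mass from C: 9 × 12.011 = 108.099 g/mol.
%C = 108.099 / 136.194 × 100 = 79.37%.

79.37%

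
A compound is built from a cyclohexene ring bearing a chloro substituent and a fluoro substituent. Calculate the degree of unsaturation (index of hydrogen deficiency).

Atom tally by fragment:
  cyclohexene ring core → C:6 H:10
  (− 2 ring H displaced by substituents)
  + Cl → Cl:1
  + F → F:1
Element totals:
  C: 6
  H: 8
  Cl: 1
  F: 1
Molecular formula: C6H8ClF.
DoU = (2C + 2 + N − H − X) / 2 = (2·6 + 2 + 0 − 8 − 2) / 2 = 2.

2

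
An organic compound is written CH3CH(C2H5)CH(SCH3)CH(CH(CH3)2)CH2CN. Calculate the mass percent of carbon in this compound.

Element totals:
  C: 12
  H: 23
  N: 1
  S: 1
Molecular formula: C12H23NS.
Molar mass = 213.383 g/mol.
Mass from C: 12 × 12.011 = 144.132 g/mol.
%C = 144.132 / 213.383 × 100 = 67.55%.

67.55%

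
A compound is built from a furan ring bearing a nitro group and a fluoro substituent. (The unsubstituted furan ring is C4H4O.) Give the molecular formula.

C4H2FNO3

Atom tally by fragment:
  furan ring core → C:4 H:4 O:1
  (− 2 ring H displaced by substituents)
  + NO2 → N:1 O:2
  + F → F:1
Element totals:
  C: 4
  H: 2
  F: 1
  N: 1
  O: 3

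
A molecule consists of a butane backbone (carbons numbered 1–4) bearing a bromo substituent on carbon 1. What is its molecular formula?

C4H9Br

Atom tally by fragment:
  BrCH2 → C:1 H:2 Br:1
  CH2 → C:1 H:2
  CH2 → C:1 H:2
  CH3 → C:1 H:3
Element totals:
  C: 4
  H: 9
  Br: 1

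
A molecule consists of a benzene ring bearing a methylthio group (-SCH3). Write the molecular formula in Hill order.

C7H8S

Atom tally by fragment:
  benzene ring core → C:6 H:6
  (− 1 ring H displaced by substituents)
  + SCH3 → C:1 H:3 S:1
Element totals:
  C: 7
  H: 8
  S: 1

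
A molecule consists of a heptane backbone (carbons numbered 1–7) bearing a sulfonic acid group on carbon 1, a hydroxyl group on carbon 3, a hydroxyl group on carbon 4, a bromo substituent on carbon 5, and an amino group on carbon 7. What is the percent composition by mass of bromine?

Atom tally by fragment:
  HO3SCH2 → C:1 H:3 S:1 O:3
  CH2 → C:1 H:2
  CH(OH) → C:1 H:2 O:1
  CH(OH) → C:1 H:2 O:1
  CH(Br) → C:1 H:1 Br:1
  CH2 → C:1 H:2
  CH2NH2 → C:1 H:4 N:1
Element totals:
  C: 7
  H: 16
  Br: 1
  N: 1
  O: 5
  S: 1
Molecular formula: C7H16BrNO5S.
Molar mass = 306.171 g/mol.
Mass from Br: 1 × 79.904 = 79.904 g/mol.
%Br = 79.904 / 306.171 × 100 = 26.10%.

26.10%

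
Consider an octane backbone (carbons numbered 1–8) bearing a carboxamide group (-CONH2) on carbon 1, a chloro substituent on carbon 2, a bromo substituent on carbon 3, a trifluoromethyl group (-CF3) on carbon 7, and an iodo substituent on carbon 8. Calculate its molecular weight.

Atom tally by fragment:
  H2NOCCH2 → C:2 H:4 O:1 N:1
  CH(Cl) → C:1 H:1 Cl:1
  CH(Br) → C:1 H:1 Br:1
  CH2 → C:1 H:2
  CH2 → C:1 H:2
  CH2 → C:1 H:2
  CH(CF3) → C:2 H:1 F:3
  CH2I → C:1 H:2 I:1
Element totals:
  C: 10
  H: 15
  Br: 1
  Cl: 1
  F: 3
  I: 1
  N: 1
  O: 1
Molecular formula: C10H15BrClF3INO.
  M = 10(12.011) + 15(1.008) + 79.904 + 35.45 + 3(18.998) + 126.904 + 14.007 + 15.999
    = 120.110 + 15.120 + 79.904 + 35.450 + 56.994 + 126.904 + 14.007 + 15.999 = 464.488

464.49 g/mol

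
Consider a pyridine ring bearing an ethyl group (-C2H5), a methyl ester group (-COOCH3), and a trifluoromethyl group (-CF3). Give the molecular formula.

Atom tally by fragment:
  pyridine ring core → C:5 H:5 N:1
  (− 3 ring H displaced by substituents)
  + C2H5 → C:2 H:5
  + COOCH3 → C:2 H:3 O:2
  + CF3 → C:1 F:3
Element totals:
  C: 10
  H: 10
  F: 3
  N: 1
  O: 2

C10H10F3NO2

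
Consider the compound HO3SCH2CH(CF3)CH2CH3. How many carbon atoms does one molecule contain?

Element totals:
  C: 5
  H: 9
  F: 3
  O: 3
  S: 1

5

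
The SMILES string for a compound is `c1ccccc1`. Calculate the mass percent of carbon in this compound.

Atom tally by fragment:
  benzene ring core → C:6 H:6
Element totals:
  C: 6
  H: 6
Molecular formula: C6H6.
Molar mass = 78.114 g/mol.
Mass from C: 6 × 12.011 = 72.066 g/mol.
%C = 72.066 / 78.114 × 100 = 92.26%.

92.26%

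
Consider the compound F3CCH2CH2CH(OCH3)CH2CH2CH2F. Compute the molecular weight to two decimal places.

Atom tally by fragment:
  F3CCH2 → C:2 H:2 F:3
  CH2 → C:1 H:2
  CH(OCH3) → C:2 H:4 O:1
  CH2 → C:1 H:2
  CH2 → C:1 H:2
  CH2F → C:1 H:2 F:1
Element totals:
  C: 8
  H: 14
  F: 4
  O: 1
Molecular formula: C8H14F4O.
  M = 8(12.011) + 14(1.008) + 4(18.998) + 15.999
    = 96.088 + 14.112 + 75.992 + 15.999 = 202.191

202.19 g/mol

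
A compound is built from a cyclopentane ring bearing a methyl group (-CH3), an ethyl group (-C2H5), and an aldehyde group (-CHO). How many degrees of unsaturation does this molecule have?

Atom tally by fragment:
  cyclopentane ring core → C:5 H:10
  (− 3 ring H displaced by substituents)
  + CH3 → C:1 H:3
  + C2H5 → C:2 H:5
  + CHO → C:1 H:1 O:1
Element totals:
  C: 9
  H: 16
  O: 1
Molecular formula: C9H16O.
DoU = (2C + 2 + N − H − X) / 2 = (2·9 + 2 + 0 − 16 − 0) / 2 = 2.

2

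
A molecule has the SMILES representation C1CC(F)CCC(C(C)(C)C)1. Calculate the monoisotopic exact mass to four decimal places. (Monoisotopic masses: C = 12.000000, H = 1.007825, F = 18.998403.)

Atom tally by fragment:
  cyclohexane ring core → C:6 H:12
  (− 2 ring H displaced by substituents)
  + F → F:1
  + C(CH3)3 → C:4 H:9
Element totals:
  C: 10
  H: 19
  F: 1
Molecular formula: C10H19F.
  M = 10(12.0) + 19(1.007825) + 18.998403
    = 120.000000 + 19.148675 + 18.998403 = 158.147078

158.1471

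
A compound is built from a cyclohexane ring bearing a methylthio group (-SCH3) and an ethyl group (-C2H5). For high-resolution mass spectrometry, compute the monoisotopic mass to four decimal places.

Atom tally by fragment:
  cyclohexane ring core → C:6 H:12
  (− 2 ring H displaced by substituents)
  + SCH3 → C:1 H:3 S:1
  + C2H5 → C:2 H:5
Element totals:
  C: 9
  H: 18
  S: 1
Molecular formula: C9H18S.
  M = 9(12.0) + 18(1.007825) + 31.972071
    = 108.000000 + 18.140850 + 31.972071 = 158.112921

158.1129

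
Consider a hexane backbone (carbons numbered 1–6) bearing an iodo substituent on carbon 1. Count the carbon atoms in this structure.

Atom tally by fragment:
  ICH2 → C:1 H:2 I:1
  CH2 → C:1 H:2
  CH2 → C:1 H:2
  CH2 → C:1 H:2
  CH2 → C:1 H:2
  CH3 → C:1 H:3
Element totals:
  C: 6
  H: 13
  I: 1

6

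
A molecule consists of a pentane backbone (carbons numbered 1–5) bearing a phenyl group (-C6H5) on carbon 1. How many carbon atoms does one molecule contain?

Atom tally by fragment:
  C6H5CH2 → C:7 H:7
  CH2 → C:1 H:2
  CH2 → C:1 H:2
  CH2 → C:1 H:2
  CH3 → C:1 H:3
Element totals:
  C: 11
  H: 16

11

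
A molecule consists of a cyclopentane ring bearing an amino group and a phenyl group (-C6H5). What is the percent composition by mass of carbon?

Atom tally by fragment:
  cyclopentane ring core → C:5 H:10
  (− 2 ring H displaced by substituents)
  + NH2 → N:1 H:2
  + C6H5 → C:6 H:5
Element totals:
  C: 11
  H: 15
  N: 1
Molecular formula: C11H15N.
Molar mass = 161.248 g/mol.
Mass from C: 11 × 12.011 = 132.121 g/mol.
%C = 132.121 / 161.248 × 100 = 81.94%.

81.94%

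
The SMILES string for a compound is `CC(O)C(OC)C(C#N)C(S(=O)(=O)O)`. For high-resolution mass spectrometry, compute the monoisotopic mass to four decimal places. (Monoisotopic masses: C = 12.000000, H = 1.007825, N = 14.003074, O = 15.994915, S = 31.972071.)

223.0514

Atom tally by fragment:
  CH3 → C:1 H:3
  CH(OH) → C:1 H:2 O:1
  CH(OCH3) → C:2 H:4 O:1
  CH(CN) → C:2 H:1 N:1
  CH2SO3H → C:1 H:3 S:1 O:3
Element totals:
  C: 7
  H: 13
  N: 1
  O: 5
  S: 1
Molecular formula: C7H13NO5S.
  M = 7(12.0) + 13(1.007825) + 14.003074 + 5(15.994915) + 31.972071
    = 84.000000 + 13.101725 + 14.003074 + 79.974575 + 31.972071 = 223.051445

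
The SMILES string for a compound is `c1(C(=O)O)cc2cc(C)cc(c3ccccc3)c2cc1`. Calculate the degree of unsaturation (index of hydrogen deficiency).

Atom tally by fragment:
  naphthalene ring system core → C:10 H:8
  (− 3 ring H displaced by substituents)
  + COOH → C:1 H:1 O:2
  + CH3 → C:1 H:3
  + C6H5 → C:6 H:5
Element totals:
  C: 18
  H: 14
  O: 2
Molecular formula: C18H14O2.
DoU = (2C + 2 + N − H − X) / 2 = (2·18 + 2 + 0 − 14 − 0) / 2 = 12.

12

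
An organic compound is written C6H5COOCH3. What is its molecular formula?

Atom tally by fragment:
  benzene ring core → C:6 H:6
  (− 1 ring H displaced by substituents)
  + COOCH3 → C:2 H:3 O:2
Element totals:
  C: 8
  H: 8
  O: 2

C8H8O2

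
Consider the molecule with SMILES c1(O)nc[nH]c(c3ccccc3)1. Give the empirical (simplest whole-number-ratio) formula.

C9H8N2O

Atom tally by fragment:
  imidazole ring core → C:3 H:4 N:2
  (− 2 ring H displaced by substituents)
  + OH → O:1 H:1
  + C6H5 → C:6 H:5
Element totals:
  C: 9
  H: 8
  N: 2
  O: 1
Molecular formula: C9H8N2O.
gcd of subscripts (9, 8, 2, 1) = 1, so the empirical formula equals the molecular formula.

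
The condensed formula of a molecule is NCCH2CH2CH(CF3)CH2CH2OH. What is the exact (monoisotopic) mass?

Atom tally by fragment:
  NCCH2 → C:2 H:2 N:1
  CH2 → C:1 H:2
  CH(CF3) → C:2 H:1 F:3
  CH2CH2OH → C:2 H:5 O:1
Element totals:
  C: 7
  H: 10
  F: 3
  N: 1
  O: 1
Molecular formula: C7H10F3NO.
  M = 7(12.0) + 10(1.007825) + 3(18.998403) + 14.003074 + 15.994915
    = 84.000000 + 10.078250 + 56.995209 + 14.003074 + 15.994915 = 181.071448

181.0714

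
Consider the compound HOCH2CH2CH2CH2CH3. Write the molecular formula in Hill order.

Element totals:
  C: 5
  H: 12
  O: 1

C5H12O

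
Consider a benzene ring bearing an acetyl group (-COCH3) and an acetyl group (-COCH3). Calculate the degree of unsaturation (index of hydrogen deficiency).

Atom tally by fragment:
  benzene ring core → C:6 H:6
  (− 2 ring H displaced by substituents)
  + COCH3 → C:2 H:3 O:1
  + COCH3 → C:2 H:3 O:1
Element totals:
  C: 10
  H: 10
  O: 2
Molecular formula: C10H10O2.
DoU = (2C + 2 + N − H − X) / 2 = (2·10 + 2 + 0 − 10 − 0) / 2 = 6.

6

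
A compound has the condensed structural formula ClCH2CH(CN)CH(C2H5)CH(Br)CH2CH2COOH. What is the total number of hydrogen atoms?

15

Atom tally by fragment:
  ClCH2 → C:1 H:2 Cl:1
  CH(CN) → C:2 H:1 N:1
  CH(C2H5) → C:3 H:6
  CH(Br) → C:1 H:1 Br:1
  CH2 → C:1 H:2
  CH2COOH → C:2 H:3 O:2
Element totals:
  C: 10
  H: 15
  Br: 1
  Cl: 1
  N: 1
  O: 2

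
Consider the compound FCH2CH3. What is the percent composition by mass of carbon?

Atom tally by fragment:
  FCH2 → C:1 H:2 F:1
  CH3 → C:1 H:3
Element totals:
  C: 2
  H: 5
  F: 1
Molecular formula: C2H5F.
Molar mass = 48.060 g/mol.
Mass from C: 2 × 12.011 = 24.022 g/mol.
%C = 24.022 / 48.060 × 100 = 49.98%.

49.98%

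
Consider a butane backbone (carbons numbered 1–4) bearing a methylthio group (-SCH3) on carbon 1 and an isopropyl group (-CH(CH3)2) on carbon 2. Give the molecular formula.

Atom tally by fragment:
  CH3SCH2 → C:2 H:5 S:1
  CH(CH(CH3)2) → C:4 H:8
  CH2 → C:1 H:2
  CH3 → C:1 H:3
Element totals:
  C: 8
  H: 18
  S: 1

C8H18S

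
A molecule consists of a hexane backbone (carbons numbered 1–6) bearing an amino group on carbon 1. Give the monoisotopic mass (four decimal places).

101.1204

Atom tally by fragment:
  H2NCH2 → C:1 H:4 N:1
  CH2 → C:1 H:2
  CH2 → C:1 H:2
  CH2 → C:1 H:2
  CH2 → C:1 H:2
  CH3 → C:1 H:3
Element totals:
  C: 6
  H: 15
  N: 1
Molecular formula: C6H15N.
  M = 6(12.0) + 15(1.007825) + 14.003074
    = 72.000000 + 15.117375 + 14.003074 = 101.120449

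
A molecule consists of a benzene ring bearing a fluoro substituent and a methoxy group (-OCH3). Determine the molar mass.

126.13 g/mol

Atom tally by fragment:
  benzene ring core → C:6 H:6
  (− 2 ring H displaced by substituents)
  + F → F:1
  + OCH3 → C:1 H:3 O:1
Element totals:
  C: 7
  H: 7
  F: 1
  O: 1
Molecular formula: C7H7FO.
  M = 7(12.011) + 7(1.008) + 18.998 + 15.999
    = 84.077 + 7.056 + 18.998 + 15.999 = 126.130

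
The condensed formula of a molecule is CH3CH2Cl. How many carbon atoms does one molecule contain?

Element totals:
  C: 2
  H: 5
  Cl: 1

2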